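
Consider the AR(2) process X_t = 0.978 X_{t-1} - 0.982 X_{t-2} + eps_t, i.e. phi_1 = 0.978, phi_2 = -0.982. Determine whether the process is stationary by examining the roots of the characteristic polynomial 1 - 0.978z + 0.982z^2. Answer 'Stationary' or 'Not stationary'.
\text{Stationary}

The AR(p) characteristic polynomial is P(z) = 1 - 0.978z + 0.982z^2.
Stationarity requires all roots to lie outside the unit circle, i.e. |z| > 1 for every root.
Set 1 + (-0.978) z + (0.982) z^2 = 0, i.e. a z^2 + b z + c = 0 with a = 0.982, b = -0.978, c = 1.
Discriminant D = b^2 - 4ac = (-0.978)^2 - 4*(0.982)*1 = 0.956484 - (3.928) = -2.971516.
D < 0, so the roots are the complex-conjugate pair z = (-b +/- i sqrt(-D)) / (2a) = 0.498 +/- 0.8777i.
For a conjugate pair |z|^2 = z * conj(z) = (product of roots) = c/a = 1/(0.982) = 1.01833, so |z| = sqrt(1.01833) = 1.0091 for both roots.
Moduli of all roots: 1.0091, 1.0091.
All moduli strictly greater than 1? Yes.
Verdict: Stationary.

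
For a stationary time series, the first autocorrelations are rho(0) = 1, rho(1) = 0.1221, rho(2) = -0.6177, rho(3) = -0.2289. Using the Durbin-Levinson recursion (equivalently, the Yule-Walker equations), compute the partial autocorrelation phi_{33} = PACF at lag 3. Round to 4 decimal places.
\phi_{33} = -0.0460

The PACF at lag k is phi_{kk}, the last component of the solution
to the Yule-Walker system G_k phi = r_k where
  (G_k)_{ij} = rho(|i - j|), (r_k)_i = rho(i), i,j = 1..k.
Equivalently, Durbin-Levinson gives phi_{kk} iteratively:
  phi_{11} = rho(1)
  phi_{kk} = [rho(k) - sum_{j=1..k-1} phi_{k-1,j} rho(k-j)]
            / [1 - sum_{j=1..k-1} phi_{k-1,j} rho(j)],
  phi_{k,j} = phi_{k-1,j} - phi_{kk} phi_{k-1,k-j},  j = 1..k-1.
Step k = 1:
  phi_11 = rho(1) = 0.1221.
Step k = 2:
  phi_22 = [rho(2) - phi_11 rho(1)] / [1 - phi_11 rho(1)] = [-0.6177 - (0.1221)(0.1221)] / [1 - (0.1221)(0.1221)]
         = -0.63260841 / 0.98509159 = -0.642182.
  Update: phi_21 = phi_11 - phi_22 phi_11 = 0.1221 - (-0.642182)(0.1221) = 0.20051.
Step k = 3:
  phi_33 = [rho(3) - phi_21 rho(2) - phi_22 rho(1)] / [1 - phi_21 rho(1) - phi_22 rho(2)]
    numerator   = -0.2289 - (0.20051)(-0.6177) - (-0.642182)(0.1221) = -0.02663423
    denominator = 1 - (0.20051)(0.1221) - (-0.642182)(-0.6177) = 0.57884165
  phi_33 = -0.02663423 / 0.57884165 = -0.046.
Therefore phi_{33} = -0.0460.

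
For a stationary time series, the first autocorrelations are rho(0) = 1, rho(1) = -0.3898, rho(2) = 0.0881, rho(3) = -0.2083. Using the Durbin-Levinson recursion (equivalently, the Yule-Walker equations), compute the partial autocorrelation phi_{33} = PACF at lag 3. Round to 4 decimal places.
\phi_{33} = -0.2380

The PACF at lag k is phi_{kk}, the last component of the solution
to the Yule-Walker system G_k phi = r_k where
  (G_k)_{ij} = rho(|i - j|), (r_k)_i = rho(i), i,j = 1..k.
Equivalently, Durbin-Levinson gives phi_{kk} iteratively:
  phi_{11} = rho(1)
  phi_{kk} = [rho(k) - sum_{j=1..k-1} phi_{k-1,j} rho(k-j)]
            / [1 - sum_{j=1..k-1} phi_{k-1,j} rho(j)],
  phi_{k,j} = phi_{k-1,j} - phi_{kk} phi_{k-1,k-j},  j = 1..k-1.
Step k = 1:
  phi_11 = rho(1) = -0.3898.
Step k = 2:
  phi_22 = [rho(2) - phi_11 rho(1)] / [1 - phi_11 rho(1)] = [0.0881 - (-0.3898)(-0.3898)] / [1 - (-0.3898)(-0.3898)]
         = -0.06384404 / 0.84805596 = -0.075283.
  Update: phi_21 = phi_11 - phi_22 phi_11 = -0.3898 - (-0.075283)(-0.3898) = -0.419145.
Step k = 3:
  phi_33 = [rho(3) - phi_21 rho(2) - phi_22 rho(1)] / [1 - phi_21 rho(1) - phi_22 rho(2)]
    numerator   = -0.2083 - (-0.419145)(0.0881) - (-0.075283)(-0.3898) = -0.20071855
    denominator = 1 - (-0.419145)(-0.3898) - (-0.075283)(0.0881) = 0.8432496
  phi_33 = -0.20071855 / 0.8432496 = -0.238.
Therefore phi_{33} = -0.2380.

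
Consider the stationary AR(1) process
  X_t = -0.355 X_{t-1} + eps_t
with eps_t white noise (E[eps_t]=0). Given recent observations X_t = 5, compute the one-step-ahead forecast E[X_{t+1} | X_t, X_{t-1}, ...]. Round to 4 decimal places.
E[X_{t+1} \mid \mathcal F_t] = -1.7750

For an AR(p) model X_t = c + sum_i phi_i X_{t-i} + eps_t, the
one-step-ahead conditional mean is
  E[X_{t+1} | X_t, ...] = c + sum_i phi_i X_{t+1-i}.
Substitute known values:
  E[X_{t+1} | ...] = (-0.355) * (5)
                   = -1.7750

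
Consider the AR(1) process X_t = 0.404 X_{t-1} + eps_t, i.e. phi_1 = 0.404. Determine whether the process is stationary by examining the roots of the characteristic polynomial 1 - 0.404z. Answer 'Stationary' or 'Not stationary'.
\text{Stationary}

The AR(p) characteristic polynomial is P(z) = 1 - 0.404z.
Stationarity requires all roots to lie outside the unit circle, i.e. |z| > 1 for every root.
This is linear in z: 1 + (-0.404) z = 0  =>  z = -1/(-0.404) = 2.475248,  |z| = 2.475248.
Moduli of all roots: 2.4752.
All moduli strictly greater than 1? Yes.
Verdict: Stationary.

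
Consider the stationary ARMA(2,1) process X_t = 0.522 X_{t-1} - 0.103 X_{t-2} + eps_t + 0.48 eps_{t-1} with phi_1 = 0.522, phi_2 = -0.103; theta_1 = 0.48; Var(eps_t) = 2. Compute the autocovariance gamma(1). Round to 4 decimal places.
\gamma(1) = 2.9472

Multiply the model equation by X_{t-k} and take expectations. With theta_0 = psi_0 = 1 and psi_j the MA(infinity) weights, this gives
  gamma(k) - sum_i phi_i gamma(k-i) = c_k,
  c_k = sigma^2 * sum_{j=k..q} theta_j psi_{j-k}   (c_k = 0 for k > q),
using gamma(-m) = gamma(m).
psi-weights needed (psi_j = theta_j + sum_i phi_i psi_{j-i}):
  psi_1 = theta_1 + phi_1 = 0.48 + (0.522) = 1.002
Right-hand sides:
  c_0 = sigma^2 (1 + theta_1 psi_1) = 2 * (1 + (0.48)(1.002)) = 2 * 1.48096 = 2.96192
  c_1 = sigma^2 theta_1 = 2 * (0.48) = 0.96
  c_2 = 0
Equations for k = 0, 1, 2 (AR order 2, c_2 = 0):
  (E0) gamma(0) = phi_1 gamma(1) + phi_2 gamma(2) + c_0
  (E1) gamma(1) = phi_1 gamma(0) + phi_2 gamma(1) + c_1
  (E2) gamma(2) = phi_1 gamma(1) + phi_2 gamma(0)
From (E1): gamma(1) = A gamma(0) + B with
  A = phi_1 / (1 - phi_2) = 0.522 / 1.103 = 0.473255,   B = c_1 / (1 - phi_2) = 0.96 / 1.103 = 0.870354.
Insert (E2) into (E0): gamma(0) (1 - phi_2^2) = phi_1 (1 + phi_2) gamma(1) + c_0.
  phi_1 (1 + phi_2) = (0.522)(0.897) = 0.468234,   1 - phi_2^2 = 0.989391.
Replace gamma(1) by A gamma(0) + B and collect gamma(0):
  gamma(0) [0.989391 - (0.468234)(0.473255)] = (0.468234)(0.870354) + 2.96192
  gamma(0) * 0.767797 = 3.369449
  gamma(0) = 3.369449 / 0.767797 = 4.388463.
  gamma(1) = A gamma(0) + B = (0.473255)(4.388463) + (0.870354) = 2.947215.
Therefore gamma(1) = 2.9472 (to 4 decimal places).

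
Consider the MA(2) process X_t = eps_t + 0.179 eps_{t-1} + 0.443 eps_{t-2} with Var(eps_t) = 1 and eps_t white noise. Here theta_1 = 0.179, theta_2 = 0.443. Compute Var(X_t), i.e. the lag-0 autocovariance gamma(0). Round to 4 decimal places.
\gamma(0) = 1.2283

For an MA(q) process X_t = eps_t + sum_i theta_i eps_{t-i} with
Var(eps_t) = sigma^2, the variance is
  gamma(0) = sigma^2 * (1 + sum_i theta_i^2).
  sum_i theta_i^2 = (0.179)^2 + (0.443)^2 = 0.032041 + 0.196249 = 0.22829.
  gamma(0) = 1 * (1 + 0.22829) = 1 * 1.22829 = 1.22829, which rounds to 1.2283.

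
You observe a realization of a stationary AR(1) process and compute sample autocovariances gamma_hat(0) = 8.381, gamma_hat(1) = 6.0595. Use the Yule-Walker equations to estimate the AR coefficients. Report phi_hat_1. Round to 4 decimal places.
\hat\phi_{1} = 0.7230

The Yule-Walker equations for an AR(p) process read, in matrix form,
  Gamma_p phi = r_p,   with   (Gamma_p)_{ij} = gamma(|i - j|),
                       (r_p)_i = gamma(i),   i,j = 1..p.
Substitute the sample gammas (Toeplitz matrix and right-hand side of size 1):
  Gamma_p = [[8.381]]
  r_p     = [6.0595]
With p = 1 this is the single equation gamma(0) phi_1 = gamma(1):
  phi_hat_1 = gamma(1) / gamma(0) = 6.0595 / 8.381 = 0.7230.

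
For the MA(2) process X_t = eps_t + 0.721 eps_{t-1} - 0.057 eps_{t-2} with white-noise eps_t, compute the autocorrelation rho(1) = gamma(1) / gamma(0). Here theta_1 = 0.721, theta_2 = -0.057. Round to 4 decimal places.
\rho(1) = 0.4464

For an MA(q) process with theta_0 = 1, the autocovariance is
  gamma(k) = sigma^2 * sum_{i=0..q-k} theta_i * theta_{i+k},
and rho(k) = gamma(k) / gamma(0). Sigma^2 cancels.
  numerator   = (1)*(0.721) + (0.721)*(-0.057) = 0.679903.
  denominator = (1)^2 + (0.721)^2 + (-0.057)^2 = 1.52309.
  rho(1) = 0.679903 / 1.52309 = 0.4464.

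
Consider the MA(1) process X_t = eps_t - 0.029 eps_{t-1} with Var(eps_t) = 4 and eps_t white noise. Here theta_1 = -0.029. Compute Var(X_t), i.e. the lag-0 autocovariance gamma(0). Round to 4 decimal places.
\gamma(0) = 4.0034

For an MA(q) process X_t = eps_t + sum_i theta_i eps_{t-i} with
Var(eps_t) = sigma^2, the variance is
  gamma(0) = sigma^2 * (1 + sum_i theta_i^2).
  sum_i theta_i^2 = (-0.029)^2 = 0.000841.
  gamma(0) = 4 * (1 + 0.000841) = 4 * 1.000841 = 4.003364, which rounds to 4.0034.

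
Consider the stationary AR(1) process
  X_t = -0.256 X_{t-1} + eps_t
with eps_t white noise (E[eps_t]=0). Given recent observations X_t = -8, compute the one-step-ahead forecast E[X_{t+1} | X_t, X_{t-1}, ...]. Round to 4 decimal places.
E[X_{t+1} \mid \mathcal F_t] = 2.0480

For an AR(p) model X_t = c + sum_i phi_i X_{t-i} + eps_t, the
one-step-ahead conditional mean is
  E[X_{t+1} | X_t, ...] = c + sum_i phi_i X_{t+1-i}.
Substitute known values:
  E[X_{t+1} | ...] = (-0.256) * (-8)
                   = 2.0480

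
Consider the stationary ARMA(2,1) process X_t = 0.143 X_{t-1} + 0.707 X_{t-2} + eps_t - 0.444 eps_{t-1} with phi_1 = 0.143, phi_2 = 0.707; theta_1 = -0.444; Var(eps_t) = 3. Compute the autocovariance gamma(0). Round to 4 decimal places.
\gamma(0) = 6.0135

Multiply the model equation by X_{t-k} and take expectations. With theta_0 = psi_0 = 1 and psi_j the MA(infinity) weights, this gives
  gamma(k) - sum_i phi_i gamma(k-i) = c_k,
  c_k = sigma^2 * sum_{j=k..q} theta_j psi_{j-k}   (c_k = 0 for k > q),
using gamma(-m) = gamma(m).
psi-weights needed (psi_j = theta_j + sum_i phi_i psi_{j-i}):
  psi_1 = theta_1 + phi_1 = -0.444 + (0.143) = -0.301
Right-hand sides:
  c_0 = sigma^2 (1 + theta_1 psi_1) = 3 * (1 + (-0.444)(-0.301)) = 3 * 1.133644 = 3.400932
  c_1 = sigma^2 theta_1 = 3 * (-0.444) = -1.332
  c_2 = 0
Equations for k = 0, 1, 2 (AR order 2, c_2 = 0):
  (E0) gamma(0) = phi_1 gamma(1) + phi_2 gamma(2) + c_0
  (E1) gamma(1) = phi_1 gamma(0) + phi_2 gamma(1) + c_1
  (E2) gamma(2) = phi_1 gamma(1) + phi_2 gamma(0)
From (E1): gamma(1) = A gamma(0) + B with
  A = phi_1 / (1 - phi_2) = 0.143 / 0.293 = 0.488055,   B = c_1 / (1 - phi_2) = -1.332 / 0.293 = -4.546075.
Insert (E2) into (E0): gamma(0) (1 - phi_2^2) = phi_1 (1 + phi_2) gamma(1) + c_0.
  phi_1 (1 + phi_2) = (0.143)(1.707) = 0.244101,   1 - phi_2^2 = 0.500151.
Replace gamma(1) by A gamma(0) + B and collect gamma(0):
  gamma(0) [0.500151 - (0.244101)(0.488055)] = (0.244101)(-4.546075) + 3.400932
  gamma(0) * 0.381016 = 2.291231
  gamma(0) = 2.291231 / 0.381016 = 6.01347.
Therefore gamma(0) = 6.0135 (to 4 decimal places).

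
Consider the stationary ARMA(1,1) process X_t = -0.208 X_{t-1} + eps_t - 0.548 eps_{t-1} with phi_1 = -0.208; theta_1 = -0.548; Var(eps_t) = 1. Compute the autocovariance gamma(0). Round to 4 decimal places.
\gamma(0) = 1.5974

Multiply the model equation by X_{t-k} and take expectations. With theta_0 = psi_0 = 1 and psi_j the MA(infinity) weights, this gives
  gamma(k) - sum_i phi_i gamma(k-i) = c_k,
  c_k = sigma^2 * sum_{j=k..q} theta_j psi_{j-k}   (c_k = 0 for k > q),
using gamma(-m) = gamma(m).
psi-weights needed (psi_j = theta_j + sum_i phi_i psi_{j-i}):
  psi_1 = theta_1 + phi_1 = -0.548 + (-0.208) = -0.756
Right-hand sides:
  c_0 = sigma^2 (1 + theta_1 psi_1) = 1 * (1 + (-0.548)(-0.756)) = 1 * 1.414288 = 1.414288
  c_1 = sigma^2 theta_1 = 1 * (-0.548) = -0.548
  c_2 = 0
Equations for k = 0 and k = 1 (AR order 1):
  gamma(0) = phi_1 gamma(1) + c_0
  gamma(1) = phi_1 gamma(0) + c_1
Substituting the second into the first: gamma(0) (1 - phi_1^2) = c_0 + phi_1 c_1, so
  gamma(0) = (c_0 + phi_1 c_1) / (1 - phi_1^2) = (1.414288 + (-0.208)(-0.548)) / (1 - (-0.208)^2) = 1.528272 / 0.956736 = 1.597381.
Therefore gamma(0) = 1.5974 (to 4 decimal places).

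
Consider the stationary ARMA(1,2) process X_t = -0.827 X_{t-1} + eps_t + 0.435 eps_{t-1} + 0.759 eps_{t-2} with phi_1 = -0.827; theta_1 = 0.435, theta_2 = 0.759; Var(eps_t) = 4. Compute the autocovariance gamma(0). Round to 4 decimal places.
\gamma(0) = 19.4631

Multiply the model equation by X_{t-k} and take expectations. With theta_0 = psi_0 = 1 and psi_j the MA(infinity) weights, this gives
  gamma(k) - sum_i phi_i gamma(k-i) = c_k,
  c_k = sigma^2 * sum_{j=k..q} theta_j psi_{j-k}   (c_k = 0 for k > q),
using gamma(-m) = gamma(m).
psi-weights needed (psi_j = theta_j + sum_i phi_i psi_{j-i}):
  psi_1 = theta_1 + phi_1 = 0.435 + (-0.827) = -0.392
  psi_2 = theta_2 + phi_1 psi_1 = 0.759 + (-0.827)(-0.392) = 1.083184
Right-hand sides:
  c_0 = sigma^2 (1 + theta_1 psi_1 + theta_2 psi_2) = 4 * (1 + (0.435)(-0.392) + (0.759)(1.083184)) = 4 * 1.651617 = 6.606467
  c_1 = sigma^2 (theta_1 + theta_2 psi_1) = 4 * (0.435 + (0.759)(-0.392)) = 0.549888
  c_2 = sigma^2 theta_2 = 4 * (0.759) = 3.036
Equations for k = 0 and k = 1 (AR order 1):
  gamma(0) = phi_1 gamma(1) + c_0
  gamma(1) = phi_1 gamma(0) + c_1
Substituting the second into the first: gamma(0) (1 - phi_1^2) = c_0 + phi_1 c_1, so
  gamma(0) = (c_0 + phi_1 c_1) / (1 - phi_1^2) = (6.606467 + (-0.827)(0.549888)) / (1 - (-0.827)^2) = 6.151709 / 0.316071 = 19.463061.
Therefore gamma(0) = 19.4631 (to 4 decimal places).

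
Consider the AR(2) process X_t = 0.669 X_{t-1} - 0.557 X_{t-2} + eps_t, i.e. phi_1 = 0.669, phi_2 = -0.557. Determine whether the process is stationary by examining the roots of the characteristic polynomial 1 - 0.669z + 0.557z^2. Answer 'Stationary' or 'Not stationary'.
\text{Stationary}

The AR(p) characteristic polynomial is P(z) = 1 - 0.669z + 0.557z^2.
Stationarity requires all roots to lie outside the unit circle, i.e. |z| > 1 for every root.
Set 1 + (-0.669) z + (0.557) z^2 = 0, i.e. a z^2 + b z + c = 0 with a = 0.557, b = -0.669, c = 1.
Discriminant D = b^2 - 4ac = (-0.669)^2 - 4*(0.557)*1 = 0.447561 - (2.228) = -1.780439.
D < 0, so the roots are the complex-conjugate pair z = (-b +/- i sqrt(-D)) / (2a) = 0.6005 +/- 1.1978i.
For a conjugate pair |z|^2 = z * conj(z) = (product of roots) = c/a = 1/(0.557) = 1.795332, so |z| = sqrt(1.795332) = 1.3399 for both roots.
Moduli of all roots: 1.3399, 1.3399.
All moduli strictly greater than 1? Yes.
Verdict: Stationary.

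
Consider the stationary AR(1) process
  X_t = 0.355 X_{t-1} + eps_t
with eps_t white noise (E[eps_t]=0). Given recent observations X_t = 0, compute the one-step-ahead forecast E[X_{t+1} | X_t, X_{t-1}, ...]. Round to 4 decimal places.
E[X_{t+1} \mid \mathcal F_t] = 0.0000

For an AR(p) model X_t = c + sum_i phi_i X_{t-i} + eps_t, the
one-step-ahead conditional mean is
  E[X_{t+1} | X_t, ...] = c + sum_i phi_i X_{t+1-i}.
Substitute known values:
  E[X_{t+1} | ...] = (0.355) * (0)
                   = 0.0000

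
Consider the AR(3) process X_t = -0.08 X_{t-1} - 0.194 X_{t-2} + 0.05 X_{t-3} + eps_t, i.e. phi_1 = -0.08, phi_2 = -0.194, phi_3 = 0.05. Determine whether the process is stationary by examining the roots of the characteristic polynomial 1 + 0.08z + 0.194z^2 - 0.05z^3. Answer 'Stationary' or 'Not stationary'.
\text{Stationary}

The AR(p) characteristic polynomial is P(z) = 1 + 0.08z + 0.194z^2 - 0.05z^3.
Stationarity requires all roots to lie outside the unit circle, i.e. |z| > 1 for every root.
Degree 3: look for a simple real root z0 first, then factor out (1 - z/z0) and solve the remaining quadratic.
Testing z0 = 5: P(5) = 1 + (0.08)(5) + (0.194)(5)^2 + (-0.05)(5)^3
  = 1 + (0.4) + (4.85) + (-6.25) = 0.  So z_0 = 5 is a root, |z_0| = 5.
Divide out the factor (1 - 0.2 z) = (1 - z/z0) (since 1/z0 = 0.2):
  P(z) = (1 - 0.2 z)(1 + (0.28) z + (0.25) z^2)
  [check: z-coef 0.28 - (0.2) = 0.08; z^2-coef 0.25 - (0.2)(0.28) = 0.194; z^3-coef -(0.2)(0.25) = -0.05.]
Remaining roots from the quadratic factor 1 + (0.28) z + (0.25) z^2:
  Set 1 + (0.28) z + (0.25) z^2 = 0, i.e. a z^2 + b z + c = 0 with a = 0.25, b = 0.28, c = 1.
  Discriminant D = b^2 - 4ac = (0.28)^2 - 4*(0.25)*1 = 0.0784 - (1) = -0.9216.
  D < 0, so the roots are the complex-conjugate pair z = (-b +/- i sqrt(-D)) / (2a) = -0.56 +/- 1.92i.
  For a conjugate pair |z|^2 = z * conj(z) = (product of roots) = c/a = 1/(0.25) = 4, so |z| = sqrt(4) = 2 for both roots.
Moduli of all roots: 5.0000, 2.0000, 2.0000.
All moduli strictly greater than 1? Yes.
Verdict: Stationary.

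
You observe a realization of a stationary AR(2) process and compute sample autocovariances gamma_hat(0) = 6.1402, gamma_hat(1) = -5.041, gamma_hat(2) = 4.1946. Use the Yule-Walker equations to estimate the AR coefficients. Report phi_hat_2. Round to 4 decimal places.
\hat\phi_{2} = 0.0280

The Yule-Walker equations for an AR(p) process read, in matrix form,
  Gamma_p phi = r_p,   with   (Gamma_p)_{ij} = gamma(|i - j|),
                       (r_p)_i = gamma(i),   i,j = 1..p.
Substitute the sample gammas (Toeplitz matrix and right-hand side of size 2):
  Gamma_p = [[6.1402, -5.041], [-5.041, 6.1402]]
  r_p     = [-5.041, 4.1946]
Written out:
  6.1402 phi_1 - 5.041 phi_2 = -5.041
  -5.041 phi_1 + 6.1402 phi_2 = 4.1946
Solve by Cramer's rule:
  det = gamma(0)^2 - gamma(1)^2 = (6.1402)^2 - (-5.041)^2 = 37.70205604 - 25.411681 = 12.29037504
  phi_hat_1 = [gamma(1) gamma(0) - gamma(1) gamma(2)] / det = [(-5.041)(6.1402) - (-5.041)(4.1946)] / 12.29037504 = -9.8077696 / 12.29037504 = -0.798
  phi_hat_2 = [gamma(0) gamma(2) - gamma(1)^2] / det = [(6.1402)(4.1946) - (-5.041)^2] / 12.29037504 = 0.34400192 / 12.29037504 = 0.028
So phi_hat = [-0.7980, 0.0280].
Therefore phi_hat_2 = 0.0280.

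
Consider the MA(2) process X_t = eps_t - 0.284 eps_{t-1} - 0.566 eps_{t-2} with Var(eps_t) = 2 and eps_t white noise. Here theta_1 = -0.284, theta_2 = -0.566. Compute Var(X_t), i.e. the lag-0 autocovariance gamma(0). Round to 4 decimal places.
\gamma(0) = 2.8020

For an MA(q) process X_t = eps_t + sum_i theta_i eps_{t-i} with
Var(eps_t) = sigma^2, the variance is
  gamma(0) = sigma^2 * (1 + sum_i theta_i^2).
  sum_i theta_i^2 = (-0.284)^2 + (-0.566)^2 = 0.080656 + 0.320356 = 0.401012.
  gamma(0) = 2 * (1 + 0.401012) = 2 * 1.401012 = 2.802024, which rounds to 2.8020.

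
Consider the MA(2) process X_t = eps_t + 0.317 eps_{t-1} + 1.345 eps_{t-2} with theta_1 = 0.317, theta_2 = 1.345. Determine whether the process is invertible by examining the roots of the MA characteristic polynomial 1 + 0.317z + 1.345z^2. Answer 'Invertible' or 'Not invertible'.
\text{Not invertible}

The MA(q) characteristic polynomial is P(z) = 1 + 0.317z + 1.345z^2.
Invertibility requires all roots to lie outside the unit circle, i.e. |z| > 1 for every root.
Set 1 + (0.317) z + (1.345) z^2 = 0, i.e. a z^2 + b z + c = 0 with a = 1.345, b = 0.317, c = 1.
Discriminant D = b^2 - 4ac = (0.317)^2 - 4*(1.345)*1 = 0.100489 - (5.38) = -5.279511.
D < 0, so the roots are the complex-conjugate pair z = (-b +/- i sqrt(-D)) / (2a) = -0.1178 +/- 0.8542i.
For a conjugate pair |z|^2 = z * conj(z) = (product of roots) = c/a = 1/(1.345) = 0.743494, so |z| = sqrt(0.743494) = 0.8623 for both roots.
Moduli of all roots: 0.8623, 0.8623.
All moduli strictly greater than 1? No.
Verdict: Not invertible.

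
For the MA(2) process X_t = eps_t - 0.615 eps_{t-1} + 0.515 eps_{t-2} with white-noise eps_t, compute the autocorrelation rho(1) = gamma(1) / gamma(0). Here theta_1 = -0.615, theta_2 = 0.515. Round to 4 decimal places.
\rho(1) = -0.5669

For an MA(q) process with theta_0 = 1, the autocovariance is
  gamma(k) = sigma^2 * sum_{i=0..q-k} theta_i * theta_{i+k},
and rho(k) = gamma(k) / gamma(0). Sigma^2 cancels.
  numerator   = (1)*(-0.615) + (-0.615)*(0.515) = -0.931725.
  denominator = (1)^2 + (-0.615)^2 + (0.515)^2 = 1.64345.
  rho(1) = -0.931725 / 1.64345 = -0.5669.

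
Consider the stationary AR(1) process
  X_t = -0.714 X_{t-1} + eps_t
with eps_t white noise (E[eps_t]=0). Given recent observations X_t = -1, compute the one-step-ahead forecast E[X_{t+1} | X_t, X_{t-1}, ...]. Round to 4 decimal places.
E[X_{t+1} \mid \mathcal F_t] = 0.7140

For an AR(p) model X_t = c + sum_i phi_i X_{t-i} + eps_t, the
one-step-ahead conditional mean is
  E[X_{t+1} | X_t, ...] = c + sum_i phi_i X_{t+1-i}.
Substitute known values:
  E[X_{t+1} | ...] = (-0.714) * (-1)
                   = 0.7140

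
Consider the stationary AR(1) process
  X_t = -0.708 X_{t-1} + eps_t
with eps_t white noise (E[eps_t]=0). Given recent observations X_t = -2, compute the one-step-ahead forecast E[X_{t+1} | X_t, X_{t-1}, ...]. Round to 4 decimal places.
E[X_{t+1} \mid \mathcal F_t] = 1.4160

For an AR(p) model X_t = c + sum_i phi_i X_{t-i} + eps_t, the
one-step-ahead conditional mean is
  E[X_{t+1} | X_t, ...] = c + sum_i phi_i X_{t+1-i}.
Substitute known values:
  E[X_{t+1} | ...] = (-0.708) * (-2)
                   = 1.4160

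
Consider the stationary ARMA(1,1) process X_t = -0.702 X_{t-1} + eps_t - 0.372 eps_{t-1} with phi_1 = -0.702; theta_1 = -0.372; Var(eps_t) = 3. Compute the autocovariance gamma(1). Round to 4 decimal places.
\gamma(1) = -8.0115

Multiply the model equation by X_{t-k} and take expectations. With theta_0 = psi_0 = 1 and psi_j the MA(infinity) weights, this gives
  gamma(k) - sum_i phi_i gamma(k-i) = c_k,
  c_k = sigma^2 * sum_{j=k..q} theta_j psi_{j-k}   (c_k = 0 for k > q),
using gamma(-m) = gamma(m).
psi-weights needed (psi_j = theta_j + sum_i phi_i psi_{j-i}):
  psi_1 = theta_1 + phi_1 = -0.372 + (-0.702) = -1.074
Right-hand sides:
  c_0 = sigma^2 (1 + theta_1 psi_1) = 3 * (1 + (-0.372)(-1.074)) = 3 * 1.399528 = 4.198584
  c_1 = sigma^2 theta_1 = 3 * (-0.372) = -1.116
  c_2 = 0
Equations for k = 0 and k = 1 (AR order 1):
  gamma(0) = phi_1 gamma(1) + c_0
  gamma(1) = phi_1 gamma(0) + c_1
Substituting the second into the first: gamma(0) (1 - phi_1^2) = c_0 + phi_1 c_1, so
  gamma(0) = (c_0 + phi_1 c_1) / (1 - phi_1^2) = (4.198584 + (-0.702)(-1.116)) / (1 - (-0.702)^2) = 4.982016 / 0.507196 = 9.822664.
  gamma(1) = phi_1 gamma(0) + c_1 = (-0.702)(9.822664) + (-1.116) = -8.01151.
Therefore gamma(1) = -8.0115 (to 4 decimal places).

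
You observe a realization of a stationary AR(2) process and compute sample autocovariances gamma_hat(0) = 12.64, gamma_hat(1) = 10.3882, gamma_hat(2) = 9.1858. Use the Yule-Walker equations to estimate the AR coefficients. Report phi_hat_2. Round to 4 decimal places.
\hat\phi_{2} = 0.1580

The Yule-Walker equations for an AR(p) process read, in matrix form,
  Gamma_p phi = r_p,   with   (Gamma_p)_{ij} = gamma(|i - j|),
                       (r_p)_i = gamma(i),   i,j = 1..p.
Substitute the sample gammas (Toeplitz matrix and right-hand side of size 2):
  Gamma_p = [[12.64, 10.3882], [10.3882, 12.64]]
  r_p     = [10.3882, 9.1858]
Written out:
  12.64 phi_1 + 10.3882 phi_2 = 10.3882
  10.3882 phi_1 + 12.64 phi_2 = 9.1858
Solve by Cramer's rule:
  det = gamma(0)^2 - gamma(1)^2 = (12.64)^2 - (10.3882)^2 = 159.7696 - 107.91469924 = 51.85490076
  phi_hat_1 = [gamma(1) gamma(0) - gamma(1) gamma(2)] / det = [(10.3882)(12.64) - (10.3882)(9.1858)] / 51.85490076 = 35.88292044 / 51.85490076 = 0.692
  phi_hat_2 = [gamma(0) gamma(2) - gamma(1)^2] / det = [(12.64)(9.1858) - (10.3882)^2] / 51.85490076 = 8.19381276 / 51.85490076 = 0.158
So phi_hat = [0.6920, 0.1580].
Therefore phi_hat_2 = 0.1580.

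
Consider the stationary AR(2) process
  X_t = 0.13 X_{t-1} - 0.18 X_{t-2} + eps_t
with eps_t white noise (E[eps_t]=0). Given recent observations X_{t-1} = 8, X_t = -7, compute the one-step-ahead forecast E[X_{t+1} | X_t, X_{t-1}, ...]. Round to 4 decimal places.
E[X_{t+1} \mid \mathcal F_t] = -2.3500

For an AR(p) model X_t = c + sum_i phi_i X_{t-i} + eps_t, the
one-step-ahead conditional mean is
  E[X_{t+1} | X_t, ...] = c + sum_i phi_i X_{t+1-i}.
Substitute known values:
  E[X_{t+1} | ...] = (0.13) * (-7) + (-0.18) * (8)
                   = -2.3500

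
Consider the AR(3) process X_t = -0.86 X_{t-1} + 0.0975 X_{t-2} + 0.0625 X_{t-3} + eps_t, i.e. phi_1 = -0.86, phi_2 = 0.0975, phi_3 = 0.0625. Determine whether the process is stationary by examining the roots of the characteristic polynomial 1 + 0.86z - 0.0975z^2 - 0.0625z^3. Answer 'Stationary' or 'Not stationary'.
\text{Stationary}

The AR(p) characteristic polynomial is P(z) = 1 + 0.86z - 0.0975z^2 - 0.0625z^3.
Stationarity requires all roots to lie outside the unit circle, i.e. |z| > 1 for every root.
Degree 3: look for a simple real root z0 first, then factor out (1 - z/z0) and solve the remaining quadratic.
Testing z0 = -4: P(-4) = 1 + (0.86)(-4) + (-0.0975)(-4)^2 + (-0.0625)(-4)^3
  = 1 + (-3.44) + (-1.56) + (4) = 0.  So z_0 = -4 is a root, |z_0| = 4.
Divide out the factor (1 + 0.25 z) = (1 - z/z0) (since 1/z0 = -0.25):
  P(z) = (1 + 0.25 z)(1 + (0.61) z + (-0.25) z^2)
  [check: z-coef 0.61 - (-0.25) = 0.86; z^2-coef -0.25 - (-0.25)(0.61) = -0.0975; z^3-coef -(-0.25)(-0.25) = -0.0625.]
Remaining roots from the quadratic factor 1 + (0.61) z + (-0.25) z^2:
  Set 1 + (0.61) z + (-0.25) z^2 = 0, i.e. a z^2 + b z + c = 0 with a = -0.25, b = 0.61, c = 1.
  Discriminant D = b^2 - 4ac = (0.61)^2 - 4*(-0.25)*1 = 0.3721 - (-1) = 1.3721.
  D >= 0, so the roots are real: z = (-b +/- sqrt(D)) / (2a) = (-0.61 +/- 1.171367) / (-0.5).
    z_1 = (-0.61 + 1.171367) / (-0.5) = -1.1227,   |z_1| = 1.1227.
    z_2 = (-0.61 - 1.171367) / (-0.5) = 3.5627,   |z_2| = 3.5627.
Moduli of all roots: 4.0000, 1.1227, 3.5627.
All moduli strictly greater than 1? Yes.
Verdict: Stationary.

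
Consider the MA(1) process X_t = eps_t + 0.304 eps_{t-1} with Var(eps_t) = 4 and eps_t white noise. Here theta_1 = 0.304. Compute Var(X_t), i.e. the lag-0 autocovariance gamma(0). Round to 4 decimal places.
\gamma(0) = 4.3697

For an MA(q) process X_t = eps_t + sum_i theta_i eps_{t-i} with
Var(eps_t) = sigma^2, the variance is
  gamma(0) = sigma^2 * (1 + sum_i theta_i^2).
  sum_i theta_i^2 = (0.304)^2 = 0.092416.
  gamma(0) = 4 * (1 + 0.092416) = 4 * 1.092416 = 4.369664, which rounds to 4.3697.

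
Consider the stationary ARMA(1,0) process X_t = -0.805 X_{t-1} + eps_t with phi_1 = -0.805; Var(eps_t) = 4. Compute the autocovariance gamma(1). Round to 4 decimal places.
\gamma(1) = -9.1484

Multiply the model equation by X_{t-k} and take expectations. With theta_0 = psi_0 = 1 and psi_j the MA(infinity) weights, this gives
  gamma(k) - sum_i phi_i gamma(k-i) = c_k,
  c_k = sigma^2 * sum_{j=k..q} theta_j psi_{j-k}   (c_k = 0 for k > q),
using gamma(-m) = gamma(m).
Pure AR (q = 0): c_0 = sigma^2 = 4, c_k = 0 for k >= 1.
Equations for k = 0 and k = 1 (AR order 1):
  gamma(0) = phi_1 gamma(1) + c_0
  gamma(1) = phi_1 gamma(0) + c_1
Substituting the second into the first: gamma(0) (1 - phi_1^2) = c_0 + phi_1 c_1, so
  gamma(0) = c_0 / (1 - phi_1^2) = 4 / (1 - (-0.805)^2) = 4 / 0.351975 = 11.364443.
  gamma(1) = phi_1 gamma(0) = (-0.805)(11.364443) = -9.148377.
Therefore gamma(1) = -9.1484 (to 4 decimal places).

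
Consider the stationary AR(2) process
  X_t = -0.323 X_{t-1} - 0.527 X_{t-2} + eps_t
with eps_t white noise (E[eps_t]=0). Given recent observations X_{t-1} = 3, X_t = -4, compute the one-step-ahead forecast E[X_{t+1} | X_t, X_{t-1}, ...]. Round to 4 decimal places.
E[X_{t+1} \mid \mathcal F_t] = -0.2890

For an AR(p) model X_t = c + sum_i phi_i X_{t-i} + eps_t, the
one-step-ahead conditional mean is
  E[X_{t+1} | X_t, ...] = c + sum_i phi_i X_{t+1-i}.
Substitute known values:
  E[X_{t+1} | ...] = (-0.323) * (-4) + (-0.527) * (3)
                   = -0.2890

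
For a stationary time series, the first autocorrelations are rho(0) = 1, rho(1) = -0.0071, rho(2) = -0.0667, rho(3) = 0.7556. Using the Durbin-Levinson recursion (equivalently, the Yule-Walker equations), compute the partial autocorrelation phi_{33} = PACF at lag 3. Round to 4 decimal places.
\phi_{33} = 0.7580

The PACF at lag k is phi_{kk}, the last component of the solution
to the Yule-Walker system G_k phi = r_k where
  (G_k)_{ij} = rho(|i - j|), (r_k)_i = rho(i), i,j = 1..k.
Equivalently, Durbin-Levinson gives phi_{kk} iteratively:
  phi_{11} = rho(1)
  phi_{kk} = [rho(k) - sum_{j=1..k-1} phi_{k-1,j} rho(k-j)]
            / [1 - sum_{j=1..k-1} phi_{k-1,j} rho(j)],
  phi_{k,j} = phi_{k-1,j} - phi_{kk} phi_{k-1,k-j},  j = 1..k-1.
Step k = 1:
  phi_11 = rho(1) = -0.0071.
Step k = 2:
  phi_22 = [rho(2) - phi_11 rho(1)] / [1 - phi_11 rho(1)] = [-0.0667 - (-0.0071)(-0.0071)] / [1 - (-0.0071)(-0.0071)]
         = -0.06675041 / 0.99994959 = -0.066754.
  Update: phi_21 = phi_11 - phi_22 phi_11 = -0.0071 - (-0.066754)(-0.0071) = -0.007574.
Step k = 3:
  phi_33 = [rho(3) - phi_21 rho(2) - phi_22 rho(1)] / [1 - phi_21 rho(1) - phi_22 rho(2)]
    numerator   = 0.7556 - (-0.007574)(-0.0667) - (-0.066754)(-0.0071) = 0.75462087
    denominator = 1 - (-0.007574)(-0.0071) - (-0.066754)(-0.0667) = 0.99549375
  phi_33 = 0.75462087 / 0.99549375 = 0.758.
Therefore phi_{33} = 0.7580.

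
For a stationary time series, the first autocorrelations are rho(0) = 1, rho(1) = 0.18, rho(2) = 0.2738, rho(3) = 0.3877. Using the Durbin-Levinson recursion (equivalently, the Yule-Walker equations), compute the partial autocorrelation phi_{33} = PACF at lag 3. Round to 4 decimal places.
\phi_{33} = 0.3370

The PACF at lag k is phi_{kk}, the last component of the solution
to the Yule-Walker system G_k phi = r_k where
  (G_k)_{ij} = rho(|i - j|), (r_k)_i = rho(i), i,j = 1..k.
Equivalently, Durbin-Levinson gives phi_{kk} iteratively:
  phi_{11} = rho(1)
  phi_{kk} = [rho(k) - sum_{j=1..k-1} phi_{k-1,j} rho(k-j)]
            / [1 - sum_{j=1..k-1} phi_{k-1,j} rho(j)],
  phi_{k,j} = phi_{k-1,j} - phi_{kk} phi_{k-1,k-j},  j = 1..k-1.
Step k = 1:
  phi_11 = rho(1) = 0.18.
Step k = 2:
  phi_22 = [rho(2) - phi_11 rho(1)] / [1 - phi_11 rho(1)] = [0.2738 - (0.18)(0.18)] / [1 - (0.18)(0.18)]
         = 0.2414 / 0.9676 = 0.249483.
  Update: phi_21 = phi_11 - phi_22 phi_11 = 0.18 - (0.249483)(0.18) = 0.135093.
Step k = 3:
  phi_33 = [rho(3) - phi_21 rho(2) - phi_22 rho(1)] / [1 - phi_21 rho(1) - phi_22 rho(2)]
    numerator   = 0.3877 - (0.135093)(0.2738) - (0.249483)(0.18) = 0.30580455
    denominator = 1 - (0.135093)(0.18) - (0.249483)(0.2738) = 0.90737474
  phi_33 = 0.30580455 / 0.90737474 = 0.337.
Therefore phi_{33} = 0.3370.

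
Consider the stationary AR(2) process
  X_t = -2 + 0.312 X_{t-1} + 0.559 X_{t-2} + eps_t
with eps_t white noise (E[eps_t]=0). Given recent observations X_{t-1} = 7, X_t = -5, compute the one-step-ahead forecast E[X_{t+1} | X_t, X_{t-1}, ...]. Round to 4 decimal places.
E[X_{t+1} \mid \mathcal F_t] = 0.3530

For an AR(p) model X_t = c + sum_i phi_i X_{t-i} + eps_t, the
one-step-ahead conditional mean is
  E[X_{t+1} | X_t, ...] = c + sum_i phi_i X_{t+1-i}.
Substitute known values:
  E[X_{t+1} | ...] = -2 + (0.312) * (-5) + (0.559) * (7)
                   = 0.3530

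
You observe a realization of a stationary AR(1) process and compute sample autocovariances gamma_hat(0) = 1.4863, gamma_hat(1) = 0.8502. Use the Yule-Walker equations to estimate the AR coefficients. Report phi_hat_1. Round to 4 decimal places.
\hat\phi_{1} = 0.5720

The Yule-Walker equations for an AR(p) process read, in matrix form,
  Gamma_p phi = r_p,   with   (Gamma_p)_{ij} = gamma(|i - j|),
                       (r_p)_i = gamma(i),   i,j = 1..p.
Substitute the sample gammas (Toeplitz matrix and right-hand side of size 1):
  Gamma_p = [[1.4863]]
  r_p     = [0.8502]
With p = 1 this is the single equation gamma(0) phi_1 = gamma(1):
  phi_hat_1 = gamma(1) / gamma(0) = 0.8502 / 1.4863 = 0.5720.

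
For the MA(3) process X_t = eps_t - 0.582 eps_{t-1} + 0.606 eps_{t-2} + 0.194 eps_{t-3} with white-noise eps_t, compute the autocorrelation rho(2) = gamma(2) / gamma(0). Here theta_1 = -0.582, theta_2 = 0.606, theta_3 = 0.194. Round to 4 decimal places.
\rho(2) = 0.2828

For an MA(q) process with theta_0 = 1, the autocovariance is
  gamma(k) = sigma^2 * sum_{i=0..q-k} theta_i * theta_{i+k},
and rho(k) = gamma(k) / gamma(0). Sigma^2 cancels.
  numerator   = (1)*(0.606) + (-0.582)*(0.194) = 0.493092.
  denominator = (1)^2 + (-0.582)^2 + (0.606)^2 + (0.194)^2 = 1.743596.
  rho(2) = 0.493092 / 1.743596 = 0.2828.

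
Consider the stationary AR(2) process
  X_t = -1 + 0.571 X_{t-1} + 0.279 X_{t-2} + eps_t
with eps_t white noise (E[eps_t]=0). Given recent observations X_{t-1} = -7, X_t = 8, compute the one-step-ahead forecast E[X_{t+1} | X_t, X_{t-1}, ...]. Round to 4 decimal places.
E[X_{t+1} \mid \mathcal F_t] = 1.6150

For an AR(p) model X_t = c + sum_i phi_i X_{t-i} + eps_t, the
one-step-ahead conditional mean is
  E[X_{t+1} | X_t, ...] = c + sum_i phi_i X_{t+1-i}.
Substitute known values:
  E[X_{t+1} | ...] = -1 + (0.571) * (8) + (0.279) * (-7)
                   = 1.6150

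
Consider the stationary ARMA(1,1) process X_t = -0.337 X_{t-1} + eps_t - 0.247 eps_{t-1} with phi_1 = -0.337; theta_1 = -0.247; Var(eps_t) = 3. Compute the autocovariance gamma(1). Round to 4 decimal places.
\gamma(1) = -2.1410

Multiply the model equation by X_{t-k} and take expectations. With theta_0 = psi_0 = 1 and psi_j the MA(infinity) weights, this gives
  gamma(k) - sum_i phi_i gamma(k-i) = c_k,
  c_k = sigma^2 * sum_{j=k..q} theta_j psi_{j-k}   (c_k = 0 for k > q),
using gamma(-m) = gamma(m).
psi-weights needed (psi_j = theta_j + sum_i phi_i psi_{j-i}):
  psi_1 = theta_1 + phi_1 = -0.247 + (-0.337) = -0.584
Right-hand sides:
  c_0 = sigma^2 (1 + theta_1 psi_1) = 3 * (1 + (-0.247)(-0.584)) = 3 * 1.144248 = 3.432744
  c_1 = sigma^2 theta_1 = 3 * (-0.247) = -0.741
  c_2 = 0
Equations for k = 0 and k = 1 (AR order 1):
  gamma(0) = phi_1 gamma(1) + c_0
  gamma(1) = phi_1 gamma(0) + c_1
Substituting the second into the first: gamma(0) (1 - phi_1^2) = c_0 + phi_1 c_1, so
  gamma(0) = (c_0 + phi_1 c_1) / (1 - phi_1^2) = (3.432744 + (-0.337)(-0.741)) / (1 - (-0.337)^2) = 3.682461 / 0.886431 = 4.154256.
  gamma(1) = phi_1 gamma(0) + c_1 = (-0.337)(4.154256) + (-0.741) = -2.140984.
Therefore gamma(1) = -2.1410 (to 4 decimal places).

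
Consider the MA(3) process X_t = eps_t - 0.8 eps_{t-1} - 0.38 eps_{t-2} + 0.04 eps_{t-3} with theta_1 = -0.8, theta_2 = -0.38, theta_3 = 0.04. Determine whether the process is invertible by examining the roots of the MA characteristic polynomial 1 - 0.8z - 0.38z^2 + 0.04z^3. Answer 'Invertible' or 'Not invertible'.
\text{Not invertible}

The MA(q) characteristic polynomial is P(z) = 1 - 0.8z - 0.38z^2 + 0.04z^3.
Invertibility requires all roots to lie outside the unit circle, i.e. |z| > 1 for every root.
Degree 3: look for a simple real root z0 first, then factor out (1 - z/z0) and solve the remaining quadratic.
Testing z0 = -2.5: P(-2.5) = 1 + (-0.8)(-2.5) + (-0.38)(-2.5)^2 + (0.04)(-2.5)^3
  = 1 + (2) + (-2.375) + (-0.625) = 0.  So z_0 = -2.5 is a root, |z_0| = 2.5.
Divide out the factor (1 + 0.4 z) = (1 - z/z0) (since 1/z0 = -0.4):
  P(z) = (1 + 0.4 z)(1 + (-1.2) z + (0.1) z^2)
  [check: z-coef -1.2 - (-0.4) = -0.8; z^2-coef 0.1 - (-0.4)(-1.2) = -0.38; z^3-coef -(-0.4)(0.1) = 0.04.]
Remaining roots from the quadratic factor 1 + (-1.2) z + (0.1) z^2:
  Set 1 + (-1.2) z + (0.1) z^2 = 0, i.e. a z^2 + b z + c = 0 with a = 0.1, b = -1.2, c = 1.
  Discriminant D = b^2 - 4ac = (-1.2)^2 - 4*(0.1)*1 = 1.44 - (0.4) = 1.04.
  D >= 0, so the roots are real: z = (-b +/- sqrt(D)) / (2a) = (1.2 +/- 1.019804) / (0.2).
    z_1 = (1.2 + 1.019804) / (0.2) = 11.099,   |z_1| = 11.099.
    z_2 = (1.2 - 1.019804) / (0.2) = 0.901,   |z_2| = 0.901.
Moduli of all roots: 2.5000, 11.0990, 0.9010.
All moduli strictly greater than 1? No.
Verdict: Not invertible.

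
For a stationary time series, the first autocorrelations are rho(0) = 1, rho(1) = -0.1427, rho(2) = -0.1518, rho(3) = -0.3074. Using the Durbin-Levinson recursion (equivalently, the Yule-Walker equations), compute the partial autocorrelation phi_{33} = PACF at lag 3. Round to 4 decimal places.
\phi_{33} = -0.3770

The PACF at lag k is phi_{kk}, the last component of the solution
to the Yule-Walker system G_k phi = r_k where
  (G_k)_{ij} = rho(|i - j|), (r_k)_i = rho(i), i,j = 1..k.
Equivalently, Durbin-Levinson gives phi_{kk} iteratively:
  phi_{11} = rho(1)
  phi_{kk} = [rho(k) - sum_{j=1..k-1} phi_{k-1,j} rho(k-j)]
            / [1 - sum_{j=1..k-1} phi_{k-1,j} rho(j)],
  phi_{k,j} = phi_{k-1,j} - phi_{kk} phi_{k-1,k-j},  j = 1..k-1.
Step k = 1:
  phi_11 = rho(1) = -0.1427.
Step k = 2:
  phi_22 = [rho(2) - phi_11 rho(1)] / [1 - phi_11 rho(1)] = [-0.1518 - (-0.1427)(-0.1427)] / [1 - (-0.1427)(-0.1427)]
         = -0.17216329 / 0.97963671 = -0.175742.
  Update: phi_21 = phi_11 - phi_22 phi_11 = -0.1427 - (-0.175742)(-0.1427) = -0.167778.
Step k = 3:
  phi_33 = [rho(3) - phi_21 rho(2) - phi_22 rho(1)] / [1 - phi_21 rho(1) - phi_22 rho(2)]
    numerator   = -0.3074 - (-0.167778)(-0.1518) - (-0.175742)(-0.1427) = -0.35794714
    denominator = 1 - (-0.167778)(-0.1427) - (-0.175742)(-0.1518) = 0.94938039
  phi_33 = -0.35794714 / 0.94938039 = -0.377.
Therefore phi_{33} = -0.3770.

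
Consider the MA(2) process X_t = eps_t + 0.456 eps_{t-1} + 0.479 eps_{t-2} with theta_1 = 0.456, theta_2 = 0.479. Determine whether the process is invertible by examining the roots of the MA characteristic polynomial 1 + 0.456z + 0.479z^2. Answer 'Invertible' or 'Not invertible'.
\text{Invertible}

The MA(q) characteristic polynomial is P(z) = 1 + 0.456z + 0.479z^2.
Invertibility requires all roots to lie outside the unit circle, i.e. |z| > 1 for every root.
Set 1 + (0.456) z + (0.479) z^2 = 0, i.e. a z^2 + b z + c = 0 with a = 0.479, b = 0.456, c = 1.
Discriminant D = b^2 - 4ac = (0.456)^2 - 4*(0.479)*1 = 0.207936 - (1.916) = -1.708064.
D < 0, so the roots are the complex-conjugate pair z = (-b +/- i sqrt(-D)) / (2a) = -0.476 +/- 1.3642i.
For a conjugate pair |z|^2 = z * conj(z) = (product of roots) = c/a = 1/(0.479) = 2.087683, so |z| = sqrt(2.087683) = 1.4449 for both roots.
Moduli of all roots: 1.4449, 1.4449.
All moduli strictly greater than 1? Yes.
Verdict: Invertible.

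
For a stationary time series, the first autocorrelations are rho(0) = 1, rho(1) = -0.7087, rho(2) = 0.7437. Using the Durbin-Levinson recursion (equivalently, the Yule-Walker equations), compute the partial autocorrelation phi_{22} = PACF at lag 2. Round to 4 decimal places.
\phi_{22} = 0.4851

The PACF at lag k is phi_{kk}, the last component of the solution
to the Yule-Walker system G_k phi = r_k where
  (G_k)_{ij} = rho(|i - j|), (r_k)_i = rho(i), i,j = 1..k.
Equivalently, Durbin-Levinson gives phi_{kk} iteratively:
  phi_{11} = rho(1)
  phi_{kk} = [rho(k) - sum_{j=1..k-1} phi_{k-1,j} rho(k-j)]
            / [1 - sum_{j=1..k-1} phi_{k-1,j} rho(j)],
  phi_{k,j} = phi_{k-1,j} - phi_{kk} phi_{k-1,k-j},  j = 1..k-1.
Step k = 1:
  phi_11 = rho(1) = -0.7087.
Step k = 2:
  phi_22 = [rho(2) - phi_11 rho(1)] / [1 - phi_11 rho(1)] = [0.7437 - (-0.7087)(-0.7087)] / [1 - (-0.7087)(-0.7087)]
         = 0.24144431 / 0.49774431 = 0.4851.
Therefore phi_{22} = 0.4851.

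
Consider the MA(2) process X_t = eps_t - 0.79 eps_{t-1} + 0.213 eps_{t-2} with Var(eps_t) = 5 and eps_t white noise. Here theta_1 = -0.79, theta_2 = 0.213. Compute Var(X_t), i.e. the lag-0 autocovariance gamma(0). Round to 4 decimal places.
\gamma(0) = 8.3473

For an MA(q) process X_t = eps_t + sum_i theta_i eps_{t-i} with
Var(eps_t) = sigma^2, the variance is
  gamma(0) = sigma^2 * (1 + sum_i theta_i^2).
  sum_i theta_i^2 = (-0.79)^2 + (0.213)^2 = 0.6241 + 0.045369 = 0.669469.
  gamma(0) = 5 * (1 + 0.669469) = 5 * 1.669469 = 8.347345, which rounds to 8.3473.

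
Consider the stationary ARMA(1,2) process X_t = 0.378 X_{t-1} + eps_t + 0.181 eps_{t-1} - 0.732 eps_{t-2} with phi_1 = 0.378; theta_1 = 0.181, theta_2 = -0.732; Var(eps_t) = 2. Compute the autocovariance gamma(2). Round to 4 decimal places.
\gamma(2) = -1.1710

Multiply the model equation by X_{t-k} and take expectations. With theta_0 = psi_0 = 1 and psi_j the MA(infinity) weights, this gives
  gamma(k) - sum_i phi_i gamma(k-i) = c_k,
  c_k = sigma^2 * sum_{j=k..q} theta_j psi_{j-k}   (c_k = 0 for k > q),
using gamma(-m) = gamma(m).
psi-weights needed (psi_j = theta_j + sum_i phi_i psi_{j-i}):
  psi_1 = theta_1 + phi_1 = 0.181 + (0.378) = 0.559
  psi_2 = theta_2 + phi_1 psi_1 = -0.732 + (0.378)(0.559) = -0.520698
Right-hand sides:
  c_0 = sigma^2 (1 + theta_1 psi_1 + theta_2 psi_2) = 2 * (1 + (0.181)(0.559) + (-0.732)(-0.520698)) = 2 * 1.48233 = 2.96466
  c_1 = sigma^2 (theta_1 + theta_2 psi_1) = 2 * (0.181 + (-0.732)(0.559)) = -0.456376
  c_2 = sigma^2 theta_2 = 2 * (-0.732) = -1.464
Equations for k = 0 and k = 1 (AR order 1):
  gamma(0) = phi_1 gamma(1) + c_0
  gamma(1) = phi_1 gamma(0) + c_1
Substituting the second into the first: gamma(0) (1 - phi_1^2) = c_0 + phi_1 c_1, so
  gamma(0) = (c_0 + phi_1 c_1) / (1 - phi_1^2) = (2.96466 + (0.378)(-0.456376)) / (1 - (0.378)^2) = 2.79215 / 0.857116 = 3.25761.
  gamma(1) = phi_1 gamma(0) + c_1 = (0.378)(3.25761) + (-0.456376) = 0.775001.
For k = 2: gamma(2) = phi_1 gamma(1) + c_2
  = (0.378)(0.775001) + (-1.464) = -1.17105.
Therefore gamma(2) = -1.1710 (to 4 decimal places).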